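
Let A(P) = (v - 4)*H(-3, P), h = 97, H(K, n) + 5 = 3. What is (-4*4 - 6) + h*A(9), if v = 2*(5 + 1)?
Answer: -1574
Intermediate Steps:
H(K, n) = -2 (H(K, n) = -5 + 3 = -2)
v = 12 (v = 2*6 = 12)
A(P) = -16 (A(P) = (12 - 4)*(-2) = 8*(-2) = -16)
(-4*4 - 6) + h*A(9) = (-4*4 - 6) + 97*(-16) = (-16 - 6) - 1552 = -22 - 1552 = -1574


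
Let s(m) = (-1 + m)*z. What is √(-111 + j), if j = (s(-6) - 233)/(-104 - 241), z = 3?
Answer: I*√13124145/345 ≈ 10.501*I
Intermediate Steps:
s(m) = -3 + 3*m (s(m) = (-1 + m)*3 = -3 + 3*m)
j = 254/345 (j = ((-3 + 3*(-6)) - 233)/(-104 - 241) = ((-3 - 18) - 233)/(-345) = (-21 - 233)*(-1/345) = -254*(-1/345) = 254/345 ≈ 0.73623)
√(-111 + j) = √(-111 + 254/345) = √(-38041/345) = I*√13124145/345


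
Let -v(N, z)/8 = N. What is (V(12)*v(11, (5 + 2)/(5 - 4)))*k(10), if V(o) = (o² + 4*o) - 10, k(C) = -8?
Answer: 128128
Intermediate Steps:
v(N, z) = -8*N
V(o) = -10 + o² + 4*o
(V(12)*v(11, (5 + 2)/(5 - 4)))*k(10) = ((-10 + 12² + 4*12)*(-8*11))*(-8) = ((-10 + 144 + 48)*(-88))*(-8) = (182*(-88))*(-8) = -16016*(-8) = 128128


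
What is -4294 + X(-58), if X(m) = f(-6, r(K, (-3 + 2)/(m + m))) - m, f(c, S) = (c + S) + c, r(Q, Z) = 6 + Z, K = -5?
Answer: -492071/116 ≈ -4242.0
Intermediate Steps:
f(c, S) = S + 2*c (f(c, S) = (S + c) + c = S + 2*c)
X(m) = -6 - m - 1/(2*m) (X(m) = ((6 + (-3 + 2)/(m + m)) + 2*(-6)) - m = ((6 - 1/(2*m)) - 12) - m = (-6 - 1/(2*m)) - m = -6 - m - 1/(2*m))
-4294 + X(-58) = -4294 + (-6 - 1*(-58) - ½/(-58)) = -4294 + (-6 + 58 - ½*(-1/58)) = -4294 + (-6 + 58 + 1/116) = -4294 + 6033/116 = -492071/116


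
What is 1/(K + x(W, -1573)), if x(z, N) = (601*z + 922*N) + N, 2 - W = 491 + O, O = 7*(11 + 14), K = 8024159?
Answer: 1/6173216 ≈ 1.6199e-7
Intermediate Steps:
O = 175 (O = 7*25 = 175)
W = -664 (W = 2 - (491 + 175) = 2 - 1*666 = 2 - 666 = -664)
x(z, N) = 601*z + 923*N
1/(K + x(W, -1573)) = 1/(8024159 + (601*(-664) + 923*(-1573))) = 1/(8024159 + (-399064 - 1451879)) = 1/(8024159 - 1850943) = 1/6173216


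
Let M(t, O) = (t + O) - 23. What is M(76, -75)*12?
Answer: -264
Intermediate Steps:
M(t, O) = -23 + O + t (M(t, O) = (O + t) - 23 = -23 + O + t)
M(76, -75)*12 = (-23 - 75 + 76)*12 = -22*12 = -264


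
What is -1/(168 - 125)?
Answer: -1/43 ≈ -0.023256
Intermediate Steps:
-1/(168 - 125) = -1/43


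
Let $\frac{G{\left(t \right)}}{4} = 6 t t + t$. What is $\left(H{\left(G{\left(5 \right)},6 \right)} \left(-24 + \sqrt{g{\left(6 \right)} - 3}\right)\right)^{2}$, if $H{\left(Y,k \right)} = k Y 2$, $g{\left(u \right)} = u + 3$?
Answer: $32215795200 - 2656972800 \sqrt{6} \approx 2.5708 \cdot 10^{10}$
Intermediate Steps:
$g{\left(u \right)} = 3 + u$
$G{\left(t \right)} = 4 t + 24 t^{2}$ ($G{\left(t \right)} = 4 \left(6 t t + t\right) = 4 \left(6 t^{2} + t\right) = 4 \left(t + 6 t^{2}\right) = 4 t + 24 t^{2}$)
$H{\left(Y,k \right)} = 2 Y k$ ($H{\left(Y,k \right)} = Y k 2 = 2 Y k$)
$\left(H{\left(G{\left(5 \right)},6 \right)} \left(-24 + \sqrt{g{\left(6 \right)} - 3}\right)\right)^{2} = \left(2 \cdot 4 \cdot 5 \left(1 + 6 \cdot 5\right) 6 \left(-24 + \sqrt{\left(3 + 6\right) - 3}\right)\right)^{2} = \left(2 \cdot 4 \cdot 5 \left(1 + 30\right) 6 \left(-24 + \sqrt{9 - 3}\right)\right)^{2} = \left(2 \cdot 4 \cdot 5 \cdot 31 \cdot 6 \left(-24 + \sqrt{6}\right)\right)^{2} = \left(2 \cdot 620 \cdot 6 \left(-24 + \sqrt{6}\right)\right)^{2} = \left(7440 \left(-24 + \sqrt{6}\right)\right)^{2} = \left(-178560 + 7440 \sqrt{6}\right)^{2}$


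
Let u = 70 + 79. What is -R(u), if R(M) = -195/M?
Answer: 195/149 ≈ 1.3087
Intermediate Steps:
u = 149
-R(u) = -(-195)/149 = -1*(-195/149) = 195/149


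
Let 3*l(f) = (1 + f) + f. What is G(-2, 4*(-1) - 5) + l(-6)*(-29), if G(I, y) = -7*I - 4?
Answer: 349/3 ≈ 116.33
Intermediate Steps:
G(I, y) = -4 - 7*I
l(f) = ⅓ + 2*f/3 (l(f) = ((1 + f) + f)/3 = (1 + 2*f)/3 = ⅓ + 2*f/3)
G(-2, 4*(-1) - 5) + l(-6)*(-29) = (-4 - 7*(-2)) + (⅓ + (⅔)*(-6))*(-29) = (-4 + 14) + (⅓ - 4)*(-29) = 10 - 11/3*(-29) = 10 + 319/3 = 349/3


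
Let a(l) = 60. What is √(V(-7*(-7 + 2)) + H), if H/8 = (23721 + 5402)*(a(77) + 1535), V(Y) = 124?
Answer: 6*√10322489 ≈ 19277.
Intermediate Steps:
H = 371609480 (H = 8*((23721 + 5402)*(60 + 1535)) = 8*(29123*1595) = 8*46451185 = 371609480)
√(V(-7*(-7 + 2)) + H) = √(124 + 371609480) = √371609604 = 6*√10322489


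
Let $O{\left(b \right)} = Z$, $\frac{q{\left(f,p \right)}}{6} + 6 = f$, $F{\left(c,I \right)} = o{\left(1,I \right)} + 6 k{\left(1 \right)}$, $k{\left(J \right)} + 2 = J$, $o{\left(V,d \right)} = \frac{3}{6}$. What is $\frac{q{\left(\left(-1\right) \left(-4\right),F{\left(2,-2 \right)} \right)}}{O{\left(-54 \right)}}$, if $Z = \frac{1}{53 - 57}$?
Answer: $48$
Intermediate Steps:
$o{\left(V,d \right)} = \frac{1}{2}$ ($o{\left(V,d \right)} = 3 \cdot \frac{1}{6} = \frac{1}{2}$)
$k{\left(J \right)} = -2 + J$
$F{\left(c,I \right)} = - \frac{11}{2}$ ($F{\left(c,I \right)} = \frac{1}{2} + 6 \left(-2 + 1\right) = \frac{1}{2} + 6 \left(-1\right) = \frac{1}{2} - 6 = - \frac{11}{2}$)
$q{\left(f,p \right)} = -36 + 6 f$
$Z = - \frac{1}{4}$ ($Z = \frac{1}{-4} = - \frac{1}{4} \approx -0.25$)
$O{\left(b \right)} = - \frac{1}{4}$
$\frac{q{\left(\left(-1\right) \left(-4\right),F{\left(2,-2 \right)} \right)}}{O{\left(-54 \right)}} = \frac{-36 + 6 \left(\left(-1\right) \left(-4\right)\right)}{- \frac{1}{4}} = \left(-36 + 6 \cdot 4\right) \left(-4\right) = \left(-36 + 24\right) \left(-4\right) = \left(-12\right) \left(-4\right) = 48$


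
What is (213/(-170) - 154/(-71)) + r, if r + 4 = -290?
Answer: -3537523/12070 ≈ -293.08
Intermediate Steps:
r = -294 (r = -4 - 290 = -294)
(213/(-170) - 154/(-71)) + r = (213/(-170) - 154/(-71)) - 294 = (213*(-1/170) - 154*(-1/71)) - 294 = (-213/170 + 154/71) - 294 = 11057/12070 - 294 = -3537523/12070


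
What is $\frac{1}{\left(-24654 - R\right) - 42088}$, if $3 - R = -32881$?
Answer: $- \frac{1}{99626} \approx -1.0038 \cdot 10^{-5}$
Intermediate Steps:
$R = 32884$ ($R = 3 - -32881 = 3 + 32881 = 32884$)
$\frac{1}{\left(-24654 - R\right) - 42088} = \frac{1}{\left(-24654 - 32884\right) - 42088} = \frac{1}{-57538 - 42088} = \frac{1}{-99626} = - \frac{1}{99626}$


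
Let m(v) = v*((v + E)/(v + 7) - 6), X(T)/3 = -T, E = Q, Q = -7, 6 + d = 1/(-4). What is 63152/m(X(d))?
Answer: -26018624/42825 ≈ -607.56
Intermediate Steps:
d = -25/4 (d = -6 + 1/(-4) = -6 - 1/4 = -25/4 ≈ -6.2500)
E = -7
X(T) = -3*T (X(T) = 3*(-T) = -3*T)
m(v) = v*(-6 + (-7 + v)/(7 + v)) (m(v) = v*((v - 7)/(v + 7) - 6) = v*((-7 + v)/(7 + v) - 6) = v*(-6 + (-7 + v)/(7 + v)))
63152/m(X(d)) = 63152/((-(-3*(-25/4))*(49 + 5*(-3*(-25/4)))/(7 - 3*(-25/4)))) = 63152/((-1*75/4*(49 + 5*(75/4))/(7 + 75/4))) = 63152/((-1*75/4*(49 + 375/4)/103/4)) = 63152/((-1*75/4*4/103*571/4)) = 63152/(-42825/412) = 63152*(-412/42825) = -26018624/42825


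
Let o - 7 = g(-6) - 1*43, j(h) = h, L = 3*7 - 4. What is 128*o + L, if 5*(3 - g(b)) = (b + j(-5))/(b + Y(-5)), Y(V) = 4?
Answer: -21739/5 ≈ -4347.8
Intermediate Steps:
L = 17 (L = 21 - 4 = 17)
g(b) = 3 - (-5 + b)/(5*(4 + b)) (g(b) = 3 - (b - 5)/(5*(b + 4)) = 3 - (-5 + b)/(5*(4 + b)))
o = -341/10 (o = 7 + ((65 + 14*(-6))/(5*(4 - 6)) - 1*43) = 7 + ((1/5)*(65 - 84)/(-2) - 43) = 7 + ((1/5)*(-1/2)*(-19) - 43) = 7 + (19/10 - 43) = 7 - 411/10 = -341/10 ≈ -34.100)
128*o + L = 128*(-341/10) + 17 = -21824/5 + 17 = -21739/5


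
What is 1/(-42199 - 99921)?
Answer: -1/142120 ≈ -7.0363e-6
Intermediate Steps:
1/(-42199 - 99921) = 1/(-142120) = -1/142120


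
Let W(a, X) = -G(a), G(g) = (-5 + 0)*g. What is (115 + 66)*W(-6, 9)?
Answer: -5430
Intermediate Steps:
G(g) = -5*g
W(a, X) = 5*a (W(a, X) = -(-5)*a = 5*a)
(115 + 66)*W(-6, 9) = (115 + 66)*(5*(-6)) = 181*(-30) = -5430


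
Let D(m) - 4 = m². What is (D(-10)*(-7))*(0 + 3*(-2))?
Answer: 4368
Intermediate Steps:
D(m) = 4 + m²
(D(-10)*(-7))*(0 + 3*(-2)) = ((4 + (-10)²)*(-7))*(0 + 3*(-2)) = ((4 + 100)*(-7))*(0 - 6) = (104*(-7))*(-6) = -728*(-6) = 4368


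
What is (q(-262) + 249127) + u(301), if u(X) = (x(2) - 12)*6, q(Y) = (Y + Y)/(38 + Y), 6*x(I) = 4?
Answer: 13947435/56 ≈ 2.4906e+5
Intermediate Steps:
x(I) = ⅔ (x(I) = (⅙)*4 = ⅔)
q(Y) = 2*Y/(38 + Y) (q(Y) = (2*Y)/(38 + Y) = 2*Y/(38 + Y))
u(X) = -68 (u(X) = (⅔ - 12)*6 = -34/3*6 = -68)
(q(-262) + 249127) + u(301) = (2*(-262)/(38 - 262) + 249127) - 68 = (2*(-262)/(-224) + 249127) - 68 = (2*(-262)*(-1/224) + 249127) - 68 = (131/56 + 249127) - 68 = 13951243/56 - 68 = 13947435/56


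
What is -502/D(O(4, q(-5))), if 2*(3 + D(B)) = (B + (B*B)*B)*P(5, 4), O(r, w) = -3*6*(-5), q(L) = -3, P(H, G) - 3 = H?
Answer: -502/2916357 ≈ -0.00017213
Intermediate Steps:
P(H, G) = 3 + H
O(r, w) = 90 (O(r, w) = -18*(-5) = 90)
D(B) = -3 + 4*B + 4*B**3 (D(B) = -3 + ((B + (B*B)*B)*(3 + 5))/2 = -3 + ((B + B**2*B)*8)/2 = -3 + ((B + B**3)*8)/2 = -3 + (8*B + 8*B**3)/2 = -3 + (4*B + 4*B**3) = -3 + 4*B + 4*B**3)
-502/D(O(4, q(-5))) = -502/(-3 + 4*90 + 4*90**3) = -502/(-3 + 360 + 4*729000) = -502/(-3 + 360 + 2916000) = -502/2916357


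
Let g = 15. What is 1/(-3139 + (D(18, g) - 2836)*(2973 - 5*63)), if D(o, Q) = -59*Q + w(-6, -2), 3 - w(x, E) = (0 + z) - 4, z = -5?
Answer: -1/9861661 ≈ -1.0140e-7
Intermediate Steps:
w(x, E) = 12 (w(x, E) = 3 - ((0 - 5) - 4) = 3 - (-5 - 4) = 3 - 1*(-9) = 3 + 9 = 12)
D(o, Q) = 12 - 59*Q (D(o, Q) = -59*Q + 12 = 12 - 59*Q)
1/(-3139 + (D(18, g) - 2836)*(2973 - 5*63)) = 1/(-3139 + ((12 - 59*15) - 2836)*(2973 - 5*63)) = 1/(-3139 + ((12 - 885) - 2836)*(2973 - 315)) = 1/(-3139 + (-873 - 2836)*2658) = 1/(-3139 - 3709*2658) = 1/(-3139 - 9858522) = 1/(-9861661) = -1/9861661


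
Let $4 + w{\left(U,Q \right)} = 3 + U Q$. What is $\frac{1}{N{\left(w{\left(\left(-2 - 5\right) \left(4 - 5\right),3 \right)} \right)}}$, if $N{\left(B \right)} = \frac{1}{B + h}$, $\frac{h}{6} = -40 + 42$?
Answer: $32$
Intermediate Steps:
$h = 12$ ($h = 6 \left(-40 + 42\right) = 6 \cdot 2 = 12$)
$w{\left(U,Q \right)} = -1 + Q U$ ($w{\left(U,Q \right)} = -4 + \left(3 + U Q\right) = -4 + \left(3 + Q U\right) = -1 + Q U$)
$N{\left(B \right)} = \frac{1}{12 + B}$ ($N{\left(B \right)} = \frac{1}{B + 12} = \frac{1}{12 + B}$)
$\frac{1}{N{\left(w{\left(\left(-2 - 5\right) \left(4 - 5\right),3 \right)} \right)}} = \frac{1}{\frac{1}{12 - \left(1 - 3 \left(-2 - 5\right) \left(4 - 5\right)\right)}} = \frac{1}{\frac{1}{12 - \left(1 - 3 \left(\left(-7\right) \left(-1\right)\right)\right)}} = \frac{1}{\frac{1}{12 + \left(-1 + 3 \cdot 7\right)}} = \frac{1}{\frac{1}{12 + \left(-1 + 21\right)}} = \frac{1}{\frac{1}{12 + 20}} = \frac{1}{\frac{1}{32}} = 32$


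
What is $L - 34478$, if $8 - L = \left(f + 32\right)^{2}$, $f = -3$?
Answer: $-35311$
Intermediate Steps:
$L = -833$ ($L = 8 - \left(-3 + 32\right)^{2} = 8 - 29^{2} = 8 - 841 = -833$)
$L - 34478 = -833 - 34478 = -35311$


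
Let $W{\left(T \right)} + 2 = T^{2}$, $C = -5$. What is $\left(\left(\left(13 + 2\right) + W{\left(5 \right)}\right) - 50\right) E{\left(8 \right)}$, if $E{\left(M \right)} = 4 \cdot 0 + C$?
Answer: $60$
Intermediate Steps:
$W{\left(T \right)} = -2 + T^{2}$
$E{\left(M \right)} = -5$ ($E{\left(M \right)} = 4 \cdot 0 - 5 = 0 - 5 = -5$)
$\left(\left(\left(13 + 2\right) + W{\left(5 \right)}\right) - 50\right) E{\left(8 \right)} = \left(\left(\left(13 + 2\right) - \left(2 - 5^{2}\right)\right) - 50\right) \left(-5\right) = \left(\left(15 + \left(-2 + 25\right)\right) - 50\right) \left(-5\right) = \left(\left(15 + 23\right) - 50\right) \left(-5\right) = \left(38 - 50\right) \left(-5\right) = \left(-12\right) \left(-5\right) = 60$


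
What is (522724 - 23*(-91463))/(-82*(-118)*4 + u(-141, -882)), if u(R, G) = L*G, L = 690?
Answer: -2626373/569876 ≈ -4.6087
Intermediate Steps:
u(R, G) = 690*G
(522724 - 23*(-91463))/(-82*(-118)*4 + u(-141, -882)) = (522724 - 23*(-91463))/(-82*(-118)*4 + 690*(-882)) = (522724 + 2103649)/(9676*4 - 608580) = 2626373/(38704 - 608580) = 2626373/(-569876) = 2626373*(-1/569876) = -2626373/569876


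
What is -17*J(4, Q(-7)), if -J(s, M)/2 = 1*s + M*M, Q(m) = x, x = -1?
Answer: 170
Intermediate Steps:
Q(m) = -1
J(s, M) = -2*s - 2*M**2 (J(s, M) = -2*(1*s + M*M) = -2*(s + M**2) = -2*s - 2*M**2)
-17*J(4, Q(-7)) = -17*(-2*4 - 2*(-1)**2) = -17*(-8 - 2*1) = -17*(-8 - 2) = -17*(-10) = 170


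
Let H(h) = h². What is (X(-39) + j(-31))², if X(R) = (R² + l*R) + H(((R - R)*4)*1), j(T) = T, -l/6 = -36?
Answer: 48080356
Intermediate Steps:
l = 216 (l = -6*(-36) = 216)
X(R) = R² + 216*R (X(R) = (R² + 216*R) + (((R - R)*4)*1)² = (R² + 216*R) + ((0*4)*1)² = (R² + 216*R) + (0*1)² = (R² + 216*R) + 0² = (R² + 216*R) + 0 = R² + 216*R)
(X(-39) + j(-31))² = (-39*(216 - 39) - 31)² = (-39*177 - 31)² = (-6903 - 31)² = (-6934)² = 48080356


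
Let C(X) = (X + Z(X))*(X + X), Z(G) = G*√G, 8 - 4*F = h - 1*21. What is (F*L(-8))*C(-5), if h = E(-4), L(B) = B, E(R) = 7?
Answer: -2200 - 2200*I*√5 ≈ -2200.0 - 4919.4*I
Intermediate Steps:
h = 7
F = 11/2 (F = 2 - (7 - 1*21)/4 = 2 - (7 - 21)/4 = 2 - ¼*(-14) = 2 + 7/2 = 11/2 ≈ 5.5000)
Z(G) = G^(3/2)
C(X) = 2*X*(X + X^(3/2)) (C(X) = (X + X^(3/2))*(X + X) = (X + X^(3/2))*(2*X) = 2*X*(X + X^(3/2)))
(F*L(-8))*C(-5) = ((11/2)*(-8))*(2*(-5)*(-5 + (-5)^(3/2))) = -88*(-5)*(-5 - 5*I*√5) = -44*(50 + 50*I*√5) = -2200 - 2200*I*√5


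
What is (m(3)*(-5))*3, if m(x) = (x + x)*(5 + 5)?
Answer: -900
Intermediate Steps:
m(x) = 20*x (m(x) = (2*x)*10 = 20*x)
(m(3)*(-5))*3 = ((20*3)*(-5))*3 = (60*(-5))*3 = -300*3 = -900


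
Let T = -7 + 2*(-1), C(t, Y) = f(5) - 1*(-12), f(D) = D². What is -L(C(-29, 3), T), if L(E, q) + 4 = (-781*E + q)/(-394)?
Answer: -13665/197 ≈ -69.365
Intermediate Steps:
C(t, Y) = 37 (C(t, Y) = 5² - 1*(-12) = 25 + 12 = 37)
T = -9 (T = -7 - 2 = -9)
L(E, q) = -4 - q/394 + 781*E/394 (L(E, q) = -4 + (-781*E + q)/(-394) = -4 + (q - 781*E)*(-1/394) = -4 + (-q/394 + 781*E/394) = -4 - q/394 + 781*E/394)
-L(C(-29, 3), T) = -(-4 - 1/394*(-9) + (781/394)*37) = -(-4 + 9/394 + 28897/394) = -1*13665/197 = -13665/197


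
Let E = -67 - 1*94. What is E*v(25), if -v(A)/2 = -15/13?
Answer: -4830/13 ≈ -371.54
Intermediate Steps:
v(A) = 30/13 (v(A) = -(-30)/13 = -2*(-15/13) = 30/13)
E = -161 (E = -67 - 94 = -161)
E*v(25) = -161*30/13 = -4830/13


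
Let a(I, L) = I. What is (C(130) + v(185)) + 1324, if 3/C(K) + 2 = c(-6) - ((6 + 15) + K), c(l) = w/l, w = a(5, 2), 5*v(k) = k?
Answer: 1256185/923 ≈ 1361.0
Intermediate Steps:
v(k) = k/5
w = 5
c(l) = 5/l
C(K) = 3/(-143/6 - K) (C(K) = 3/(-2 + (5/(-6) - ((6 + 15) + K))) = 3/(-2 + (5*(-1/6) - (21 + K))) = 3/(-2 + (-5/6 + (-21 - K))) = 3/(-2 + (-131/6 - K)) = 3/(-143/6 - K))
(C(130) + v(185)) + 1324 = (-18/(143 + 6*130) + (1/5)*185) + 1324 = (-18/(143 + 780) + 37) + 1324 = (-18/923 + 37) + 1324 = 34133/923 + 1324 = 1256185/923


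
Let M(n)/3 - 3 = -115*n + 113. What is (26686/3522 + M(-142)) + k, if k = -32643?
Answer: 29413238/1761 ≈ 16703.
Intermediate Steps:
M(n) = 348 - 345*n (M(n) = 9 + 3*(-115*n + 113) = 9 + 3*(113 - 115*n) = 9 + (339 - 345*n) = 348 - 345*n)
(26686/3522 + M(-142)) + k = (26686/3522 + (348 - 345*(-142))) - 32643 = (26686*(1/3522) + (348 + 48990)) - 32643 = (13343/1761 + 49338) - 32643 = 86897561/1761 - 32643 = 29413238/1761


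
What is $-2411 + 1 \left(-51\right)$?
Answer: $-2462$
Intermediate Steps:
$-2411 + 1 \left(-51\right) = -2411 - 51 = -2462$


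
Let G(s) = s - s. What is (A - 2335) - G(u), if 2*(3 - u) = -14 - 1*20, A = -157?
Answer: -2492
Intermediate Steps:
u = 20 (u = 3 - (-14 - 1*20)/2 = 3 - (-14 - 20)/2 = 3 - ½*(-34) = 3 + 17 = 20)
G(s) = 0
(A - 2335) - G(u) = (-157 - 2335) - 1*0 = -2492 + 0 = -2492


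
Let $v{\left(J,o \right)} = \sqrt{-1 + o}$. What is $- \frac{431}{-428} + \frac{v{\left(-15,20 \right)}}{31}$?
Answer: $\frac{431}{428} + \frac{\sqrt{19}}{31} \approx 1.1476$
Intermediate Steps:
$- \frac{431}{-428} + \frac{v{\left(-15,20 \right)}}{31} = - \frac{431}{-428} + \frac{\sqrt{-1 + 20}}{31} = \left(-431\right) \left(- \frac{1}{428}\right) + \sqrt{19} \cdot \frac{1}{31} = \frac{431}{428} + \frac{\sqrt{19}}{31}$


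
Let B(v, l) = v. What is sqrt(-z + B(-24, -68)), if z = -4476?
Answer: 2*sqrt(1113) ≈ 66.723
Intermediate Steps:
sqrt(-z + B(-24, -68)) = sqrt(-1*(-4476) - 24) = sqrt(4476 - 24) = sqrt(4452) = 2*sqrt(1113)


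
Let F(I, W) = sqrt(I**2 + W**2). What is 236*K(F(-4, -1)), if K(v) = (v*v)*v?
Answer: 4012*sqrt(17) ≈ 16542.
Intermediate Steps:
K(v) = v**3 (K(v) = v**2*v = v**3)
236*K(F(-4, -1)) = 236*(sqrt((-4)**2 + (-1)**2))**3 = 236*(sqrt(16 + 1))**3 = 236*(sqrt(17))**3 = 236*(17*sqrt(17)) = 4012*sqrt(17)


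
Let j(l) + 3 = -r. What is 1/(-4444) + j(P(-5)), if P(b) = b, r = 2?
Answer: -22221/4444 ≈ -5.0002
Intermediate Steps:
j(l) = -5 (j(l) = -3 - 1*2 = -3 - 2 = -5)
1/(-4444) + j(P(-5)) = 1/(-4444) - 5 = -1/4444 - 5 = -22221/4444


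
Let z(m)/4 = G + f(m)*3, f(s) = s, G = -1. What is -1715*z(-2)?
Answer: 48020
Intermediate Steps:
z(m) = -4 + 12*m (z(m) = 4*(-1 + m*3) = 4*(-1 + 3*m) = -4 + 12*m)
-1715*z(-2) = -1715*(-4 + 12*(-2)) = -1715*(-4 - 24) = -1715*(-28) = 48020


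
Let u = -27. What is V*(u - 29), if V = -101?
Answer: 5656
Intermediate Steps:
V*(u - 29) = -101*(-27 - 29) = -101*(-56) = 5656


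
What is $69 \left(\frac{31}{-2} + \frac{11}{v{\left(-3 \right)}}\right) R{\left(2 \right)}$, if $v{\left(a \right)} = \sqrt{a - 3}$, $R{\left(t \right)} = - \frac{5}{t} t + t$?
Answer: $\frac{6417}{2} + \frac{759 i \sqrt{6}}{2} \approx 3208.5 + 929.58 i$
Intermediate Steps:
$R{\left(t \right)} = -5 + t$
$v{\left(a \right)} = \sqrt{-3 + a}$
$69 \left(\frac{31}{-2} + \frac{11}{v{\left(-3 \right)}}\right) R{\left(2 \right)} = 69 \left(\frac{31}{-2} + \frac{11}{\sqrt{-3 - 3}}\right) \left(-5 + 2\right) = 69 \left(31 \left(- \frac{1}{2}\right) + \frac{11}{\sqrt{-6}}\right) \left(-3\right) = 69 \left(- \frac{31}{2} + \frac{11}{i \sqrt{6}}\right) \left(-3\right) = 69 \left(- \frac{31}{2} + 11 \left(- \frac{i \sqrt{6}}{6}\right)\right) \left(-3\right) = 69 \left(- \frac{31}{2} - \frac{11 i \sqrt{6}}{6}\right) \left(-3\right) = \left(- \frac{2139}{2} - \frac{253 i \sqrt{6}}{2}\right) \left(-3\right) = \frac{6417}{2} + \frac{759 i \sqrt{6}}{2}$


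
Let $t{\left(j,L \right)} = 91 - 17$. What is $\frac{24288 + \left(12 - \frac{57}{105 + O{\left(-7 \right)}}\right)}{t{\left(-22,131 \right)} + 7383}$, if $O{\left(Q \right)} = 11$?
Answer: $\frac{2818743}{865012} \approx 3.2586$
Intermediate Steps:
$t{\left(j,L \right)} = 74$
$\frac{24288 + \left(12 - \frac{57}{105 + O{\left(-7 \right)}}\right)}{t{\left(-22,131 \right)} + 7383} = \frac{24288 + \left(12 - \frac{57}{105 + 11}\right)}{74 + 7383} = \frac{24288 + \left(12 - \frac{57}{116}\right)}{7457} = \left(24288 + \left(12 - \frac{57}{116}\right)\right) \frac{1}{7457} = \left(24288 + \frac{1335}{116}\right) \frac{1}{7457} = \frac{2818743}{116} \cdot \frac{1}{7457} = \frac{2818743}{865012}$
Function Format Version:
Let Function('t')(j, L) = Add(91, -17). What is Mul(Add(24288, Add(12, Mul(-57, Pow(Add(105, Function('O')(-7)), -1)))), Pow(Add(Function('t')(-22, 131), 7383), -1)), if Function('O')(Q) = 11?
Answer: Rational(2818743, 865012) ≈ 3.2586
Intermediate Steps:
Function('t')(j, L) = 74
Mul(Add(24288, Add(12, Mul(-57, Pow(Add(105, Function('O')(-7)), -1)))), Pow(Add(Function('t')(-22, 131), 7383), -1)) = Mul(Add(24288, Add(12, Mul(-57, Pow(Add(105, 11), -1)))), Pow(Add(74, 7383), -1)) = Mul(Add(24288, Add(12, Mul(-57, Pow(116, -1)))), Pow(7457, -1)) = Mul(Add(24288, Add(12, Mul(-57, Rational(1, 116)))), Rational(1, 7457)) = Mul(Add(24288, Add(12, Rational(-57, 116))), Rational(1, 7457)) = Mul(Add(24288, Rational(1335, 116)), Rational(1, 7457)) = Mul(Rational(2818743, 116), Rational(1, 7457)) = Rational(2818743, 865012)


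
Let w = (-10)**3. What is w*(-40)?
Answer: 40000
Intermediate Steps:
w = -1000
w*(-40) = -1000*(-40) = 40000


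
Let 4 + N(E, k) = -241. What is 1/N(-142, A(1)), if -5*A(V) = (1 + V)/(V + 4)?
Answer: -1/245 ≈ -0.0040816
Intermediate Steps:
A(V) = -(1 + V)/(5*(4 + V)) (A(V) = -(1 + V)/(5*(V + 4)) = -(1 + V)/(5*(4 + V)))
N(E, k) = -245 (N(E, k) = -4 - 241 = -245)
1/N(-142, A(1)) = 1/(-245) = -1/245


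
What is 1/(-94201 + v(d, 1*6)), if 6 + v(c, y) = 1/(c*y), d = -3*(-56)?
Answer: -1008/94960655 ≈ -1.0615e-5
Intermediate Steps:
d = 168
v(c, y) = -6 + 1/(c*y)
1/(-94201 + v(d, 1*6)) = 1/(-94201 + (-6 + 1/(168*((1*6))))) = 1/(-94201 + (-6 + (1/168)/6)) = 1/(-94201 + (-6 + (1/168)*(⅙))) = 1/(-94201 + (-6 + 1/1008)) = 1/(-94201 - 6047/1008) = 1/(-94960655/1008) = -1008/94960655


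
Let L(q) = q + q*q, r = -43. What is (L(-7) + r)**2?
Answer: 1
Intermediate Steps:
L(q) = q + q**2
(L(-7) + r)**2 = (-7*(1 - 7) - 43)**2 = (-7*(-6) - 43)**2 = (42 - 43)**2 = (-1)**2 = 1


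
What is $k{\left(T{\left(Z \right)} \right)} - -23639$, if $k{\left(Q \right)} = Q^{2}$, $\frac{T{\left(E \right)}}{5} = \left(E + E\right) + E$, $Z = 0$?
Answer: $23639$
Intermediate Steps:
$T{\left(E \right)} = 15 E$ ($T{\left(E \right)} = 5 \left(\left(E + E\right) + E\right) = 5 \left(2 E + E\right) = 5 \cdot 3 E = 15 E$)
$k{\left(T{\left(Z \right)} \right)} - -23639 = \left(15 \cdot 0\right)^{2} - -23639 = 0^{2} + 23639 = 0 + 23639 = 23639$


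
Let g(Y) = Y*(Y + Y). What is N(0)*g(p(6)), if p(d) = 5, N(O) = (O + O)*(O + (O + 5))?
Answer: 0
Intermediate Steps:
N(O) = 2*O*(5 + 2*O) (N(O) = (2*O)*(O + (5 + O)) = (2*O)*(5 + 2*O) = 2*O*(5 + 2*O))
g(Y) = 2*Y**2 (g(Y) = Y*(2*Y) = 2*Y**2)
N(0)*g(p(6)) = (2*0*(5 + 2*0))*(2*5**2) = (2*0*(5 + 0))*(2*25) = (2*0*5)*50 = 0*50 = 0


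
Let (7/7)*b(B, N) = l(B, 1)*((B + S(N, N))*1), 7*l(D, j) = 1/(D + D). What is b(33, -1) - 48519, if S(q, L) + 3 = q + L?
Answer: -1601125/33 ≈ -48519.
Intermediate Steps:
S(q, L) = -3 + L + q (S(q, L) = -3 + (q + L) = -3 + (L + q) = -3 + L + q)
l(D, j) = 1/(14*D) (l(D, j) = 1/(7*(D + D)) = 1/(7*((2*D))) = (1/(2*D))/7 = 1/(14*D))
b(B, N) = (-3 + B + 2*N)/(14*B) (b(B, N) = (1/(14*B))*((B + (-3 + N + N))*1) = (1/(14*B))*((B + (-3 + 2*N))*1) = (1/(14*B))*((-3 + B + 2*N)*1) = (1/(14*B))*(-3 + B + 2*N) = (-3 + B + 2*N)/(14*B))
b(33, -1) - 48519 = (1/14)*(-3 + 33 + 2*(-1))/33 - 48519 = (1/14)*(1/33)*(-3 + 33 - 2) - 48519 = (1/14)*(1/33)*28 - 48519 = 2/33 - 48519 = -1601125/33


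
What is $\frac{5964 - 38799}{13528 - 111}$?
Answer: $- \frac{32835}{13417} \approx -2.4473$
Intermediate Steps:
$\frac{5964 - 38799}{13528 - 111} = - \frac{32835}{13417}$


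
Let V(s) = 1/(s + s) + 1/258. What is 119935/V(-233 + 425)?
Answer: 1980366720/107 ≈ 1.8508e+7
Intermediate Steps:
V(s) = 1/258 + 1/(2*s) (V(s) = 1/(2*s) + 1/258 = 1/258 + 1/(2*s))
119935/V(-233 + 425) = 119935/(((129 + (-233 + 425))/(258*(-233 + 425)))) = 119935/(((1/258)*(129 + 192)/192)) = 119935/(((1/258)*(1/192)*321)) = 119935/(107/16512) = 119935*(16512/107) = 1980366720/107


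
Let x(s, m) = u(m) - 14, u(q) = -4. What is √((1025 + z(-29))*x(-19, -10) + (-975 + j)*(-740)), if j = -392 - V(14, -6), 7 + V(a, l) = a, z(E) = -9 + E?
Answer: √998994 ≈ 999.50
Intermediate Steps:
x(s, m) = -18 (x(s, m) = -4 - 14 = -18)
V(a, l) = -7 + a
j = -399 (j = -392 - (-7 + 14) = -392 - 1*7 = -392 - 7 = -399)
√((1025 + z(-29))*x(-19, -10) + (-975 + j)*(-740)) = √((1025 + (-9 - 29))*(-18) + (-975 - 399)*(-740)) = √((1025 - 38)*(-18) - 1374*(-740)) = √(987*(-18) + 1016760) = √(-17766 + 1016760) = √998994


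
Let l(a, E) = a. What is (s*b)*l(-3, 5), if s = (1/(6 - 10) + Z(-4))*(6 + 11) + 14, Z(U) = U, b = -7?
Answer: -4893/4 ≈ -1223.3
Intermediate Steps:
s = -233/4 (s = (1/(6 - 10) - 4)*(6 + 11) + 14 = (1/(-4) - 4)*17 + 14 = (-1/4 - 4)*17 + 14 = -17/4*17 + 14 = -289/4 + 14 = -233/4 ≈ -58.250)
(s*b)*l(-3, 5) = -233/4*(-7)*(-3) = (1631/4)*(-3) = -4893/4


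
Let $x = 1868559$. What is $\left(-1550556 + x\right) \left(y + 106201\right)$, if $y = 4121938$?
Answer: $1344560886417$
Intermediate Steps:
$\left(-1550556 + x\right) \left(y + 106201\right) = \left(-1550556 + 1868559\right) \left(4121938 + 106201\right) = 318003 \cdot 4228139 = 1344560886417$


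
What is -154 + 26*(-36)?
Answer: -1090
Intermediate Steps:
-154 + 26*(-36) = -154 - 936 = -1090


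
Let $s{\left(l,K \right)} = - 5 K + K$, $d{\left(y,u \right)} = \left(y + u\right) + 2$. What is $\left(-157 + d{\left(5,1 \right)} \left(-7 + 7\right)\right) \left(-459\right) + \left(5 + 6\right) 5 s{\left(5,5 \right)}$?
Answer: $70963$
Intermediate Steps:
$d{\left(y,u \right)} = 2 + u + y$ ($d{\left(y,u \right)} = \left(u + y\right) + 2 = 2 + u + y$)
$s{\left(l,K \right)} = - 4 K$
$\left(-157 + d{\left(5,1 \right)} \left(-7 + 7\right)\right) \left(-459\right) + \left(5 + 6\right) 5 s{\left(5,5 \right)} = \left(-157 + \left(2 + 1 + 5\right) \left(-7 + 7\right)\right) \left(-459\right) + \left(5 + 6\right) 5 \left(\left(-4\right) 5\right) = \left(-157 + 8 \cdot 0\right) \left(-459\right) + 11 \cdot 5 \left(-20\right) = \left(-157 + 0\right) \left(-459\right) + 55 \left(-20\right) = \left(-157\right) \left(-459\right) - 1100 = 72063 - 1100 = 70963$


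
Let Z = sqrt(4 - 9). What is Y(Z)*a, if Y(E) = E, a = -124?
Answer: -124*I*sqrt(5) ≈ -277.27*I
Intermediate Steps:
Z = I*sqrt(5) (Z = sqrt(-5) = I*sqrt(5) ≈ 2.2361*I)
Y(Z)*a = (I*sqrt(5))*(-124) = -124*I*sqrt(5)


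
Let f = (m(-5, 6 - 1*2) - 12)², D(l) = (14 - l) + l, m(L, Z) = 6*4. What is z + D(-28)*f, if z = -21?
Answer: 1995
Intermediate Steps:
m(L, Z) = 24
D(l) = 14
f = 144 (f = (24 - 12)² = 12² = 144)
z + D(-28)*f = -21 + 14*144 = -21 + 2016 = 1995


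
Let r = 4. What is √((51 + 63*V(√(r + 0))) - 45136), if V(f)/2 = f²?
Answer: I*√44581 ≈ 211.14*I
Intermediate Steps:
V(f) = 2*f²
√((51 + 63*V(√(r + 0))) - 45136) = √((51 + 63*(2*(√(4 + 0))²)) - 45136) = √((51 + 63*(2*(√4)²)) - 45136) = √((51 + 63*(2*2²)) - 45136) = √((51 + 63*(2*4)) - 45136) = √((51 + 63*8) - 45136) = √((51 + 504) - 45136) = √(555 - 45136) = √(-44581) = I*√44581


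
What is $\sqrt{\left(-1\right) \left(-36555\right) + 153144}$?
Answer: $\sqrt{189699} \approx 435.54$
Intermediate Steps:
$\sqrt{\left(-1\right) \left(-36555\right) + 153144} = \sqrt{36555 + 153144} = \sqrt{189699}$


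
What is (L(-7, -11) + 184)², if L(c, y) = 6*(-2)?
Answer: 29584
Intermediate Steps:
L(c, y) = -12
(L(-7, -11) + 184)² = (-12 + 184)² = 172² = 29584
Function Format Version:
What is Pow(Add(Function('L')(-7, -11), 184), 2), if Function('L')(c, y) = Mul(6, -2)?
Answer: 29584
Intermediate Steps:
Function('L')(c, y) = -12
Pow(Add(Function('L')(-7, -11), 184), 2) = Pow(Add(-12, 184), 2) = Pow(172, 2) = 29584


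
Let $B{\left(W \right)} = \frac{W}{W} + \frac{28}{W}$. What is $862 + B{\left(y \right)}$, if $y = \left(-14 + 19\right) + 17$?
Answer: $\frac{9507}{11} \approx 864.27$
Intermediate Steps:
$y = 22$ ($y = 5 + 17 = 22$)
$B{\left(W \right)} = 1 + \frac{28}{W}$
$862 + B{\left(y \right)} = 862 + \frac{28 + 22}{22} = 862 + \frac{1}{22} \cdot 50 = 862 + \frac{25}{11} = \frac{9507}{11}$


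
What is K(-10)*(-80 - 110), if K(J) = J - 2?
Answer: 2280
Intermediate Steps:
K(J) = -2 + J
K(-10)*(-80 - 110) = (-2 - 10)*(-80 - 110) = -12*(-190) = 2280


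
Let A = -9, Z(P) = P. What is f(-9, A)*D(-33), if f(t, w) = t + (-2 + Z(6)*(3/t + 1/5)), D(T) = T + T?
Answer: 3894/5 ≈ 778.80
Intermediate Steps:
D(T) = 2*T
f(t, w) = -⅘ + t + 18/t (f(t, w) = t + (-2 + 6*(3/t + 1/5)) = t + (-2 + 6*(3/t + 1*(⅕))) = t + (-2 + 6*(3/t + ⅕)) = t + (-2 + 6*(⅕ + 3/t)) = t + (-2 + (6/5 + 18/t)) = t + (-⅘ + 18/t) = -⅘ + t + 18/t)
f(-9, A)*D(-33) = (-⅘ - 9 + 18/(-9))*(2*(-33)) = (-⅘ - 9 + 18*(-⅑))*(-66) = (-⅘ - 9 - 2)*(-66) = -59/5*(-66) = 3894/5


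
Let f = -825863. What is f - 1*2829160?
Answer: -3655023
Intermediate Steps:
f - 1*2829160 = -825863 - 1*2829160 = -825863 - 2829160 = -3655023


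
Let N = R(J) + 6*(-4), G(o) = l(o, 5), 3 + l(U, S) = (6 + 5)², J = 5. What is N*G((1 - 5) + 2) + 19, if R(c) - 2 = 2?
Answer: -2341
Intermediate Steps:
R(c) = 4 (R(c) = 2 + 2 = 4)
l(U, S) = 118 (l(U, S) = -3 + (6 + 5)² = -3 + 11² = -3 + 121 = 118)
G(o) = 118
N = -20 (N = 4 + 6*(-4) = 4 - 24 = -20)
N*G((1 - 5) + 2) + 19 = -20*118 + 19 = -2360 + 19 = -2341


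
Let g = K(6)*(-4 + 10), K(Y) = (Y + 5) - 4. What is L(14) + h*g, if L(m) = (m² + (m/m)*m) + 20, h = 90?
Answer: 4010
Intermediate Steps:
K(Y) = 1 + Y (K(Y) = (5 + Y) - 4 = 1 + Y)
g = 42 (g = (1 + 6)*(-4 + 10) = 7*6 = 42)
L(m) = 20 + m + m² (L(m) = (m² + 1*m) + 20 = (m² + m) + 20 = (m + m²) + 20 = 20 + m + m²)
L(14) + h*g = (20 + 14 + 14²) + 90*42 = (20 + 14 + 196) + 3780 = 230 + 3780 = 4010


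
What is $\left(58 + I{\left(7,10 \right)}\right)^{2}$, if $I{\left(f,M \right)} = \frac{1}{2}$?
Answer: $\frac{13689}{4} \approx 3422.3$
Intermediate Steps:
$I{\left(f,M \right)} = \frac{1}{2}$
$\left(58 + I{\left(7,10 \right)}\right)^{2} = \left(58 + \frac{1}{2}\right)^{2} = \left(\frac{117}{2}\right)^{2} = \frac{13689}{4}$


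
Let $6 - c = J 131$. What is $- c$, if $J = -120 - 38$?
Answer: $-20704$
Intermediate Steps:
$J = -158$
$c = 20704$ ($c = 6 - \left(-158\right) 131 = 6 - -20698 = 6 + 20698 = 20704$)
$- c = \left(-1\right) 20704 = -20704$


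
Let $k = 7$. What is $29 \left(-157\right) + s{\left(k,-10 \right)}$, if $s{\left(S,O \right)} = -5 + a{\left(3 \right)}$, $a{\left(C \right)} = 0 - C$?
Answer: $-4561$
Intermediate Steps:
$a{\left(C \right)} = - C$
$s{\left(S,O \right)} = -8$ ($s{\left(S,O \right)} = -5 - 3 = -8$)
$29 \left(-157\right) + s{\left(k,-10 \right)} = 29 \left(-157\right) - 8 = -4553 - 8 = -4561$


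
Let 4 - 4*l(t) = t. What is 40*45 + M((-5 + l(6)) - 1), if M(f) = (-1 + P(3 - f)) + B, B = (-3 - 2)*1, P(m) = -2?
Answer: 1792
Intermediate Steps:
l(t) = 1 - t/4
B = -5 (B = -5*1 = -5)
M(f) = -8 (M(f) = (-1 - 2) - 5 = -3 - 5 = -8)
40*45 + M((-5 + l(6)) - 1) = 40*45 - 8 = 1800 - 8 = 1792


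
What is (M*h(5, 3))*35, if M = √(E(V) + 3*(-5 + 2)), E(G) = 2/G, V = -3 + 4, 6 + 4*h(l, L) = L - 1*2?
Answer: -175*I*√7/4 ≈ -115.75*I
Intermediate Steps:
h(l, L) = -2 + L/4 (h(l, L) = -3/2 + (L - 1*2)/4 = -3/2 + (L - 2)/4 = -3/2 + (-2 + L)/4 = -3/2 + (-½ + L/4) = -2 + L/4)
V = 1
M = I*√7 (M = √(2/1 + 3*(-5 + 2)) = √(2*1 + 3*(-3)) = √(2 - 9) = √(-7) = I*√7 ≈ 2.6458*I)
(M*h(5, 3))*35 = ((I*√7)*(-2 + (¼)*3))*35 = ((I*√7)*(-2 + ¾))*35 = ((I*√7)*(-5/4))*35 = -5*I*√7/4*35 = -175*I*√7/4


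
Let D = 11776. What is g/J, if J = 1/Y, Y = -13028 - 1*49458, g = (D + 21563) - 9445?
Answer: -1493040484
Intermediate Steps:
g = 23894 (g = (11776 + 21563) - 9445 = 33339 - 9445 = 23894)
Y = -62486 (Y = -13028 - 49458 = -62486)
J = -1/62486 (J = 1/(-62486) = -1/62486 ≈ -1.6004e-5)
g/J = 23894/(-1/62486) = 23894*(-62486) = -1493040484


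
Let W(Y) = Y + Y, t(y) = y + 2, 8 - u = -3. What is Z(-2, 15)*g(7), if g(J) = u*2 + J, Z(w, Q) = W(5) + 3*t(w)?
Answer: 290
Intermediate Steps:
u = 11 (u = 8 - 1*(-3) = 8 + 3 = 11)
t(y) = 2 + y
W(Y) = 2*Y
Z(w, Q) = 16 + 3*w (Z(w, Q) = 2*5 + 3*(2 + w) = 10 + (6 + 3*w) = 16 + 3*w)
g(J) = 22 + J (g(J) = 11*2 + J = 22 + J)
Z(-2, 15)*g(7) = (16 + 3*(-2))*(22 + 7) = (16 - 6)*29 = 10*29 = 290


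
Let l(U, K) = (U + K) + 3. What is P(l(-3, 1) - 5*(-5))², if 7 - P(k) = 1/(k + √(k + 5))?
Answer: 20151152/416025 + 8978*√31/416025 ≈ 48.557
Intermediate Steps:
l(U, K) = 3 + K + U (l(U, K) = (K + U) + 3 = 3 + K + U)
P(k) = 7 - 1/(k + √(5 + k)) (P(k) = 7 - 1/(k + √(k + 5)) = 7 - 1/(k + √(5 + k)))
P(l(-3, 1) - 5*(-5))² = ((-1 + 7*((3 + 1 - 3) - 5*(-5)) + 7*√(5 + ((3 + 1 - 3) - 5*(-5))))/(((3 + 1 - 3) - 5*(-5)) + √(5 + ((3 + 1 - 3) - 5*(-5)))))² = ((-1 + 7*(1 + 25) + 7*√(5 + (1 + 25)))/((1 + 25) + √(5 + (1 + 25))))² = ((-1 + 7*26 + 7*√(5 + 26))/(26 + √(5 + 26)))² = ((-1 + 182 + 7*√31)/(26 + √31))² = ((181 + 7*√31)/(26 + √31))² = (181 + 7*√31)²/(26 + √31)²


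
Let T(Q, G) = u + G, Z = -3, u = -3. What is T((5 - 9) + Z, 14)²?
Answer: 121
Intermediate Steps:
T(Q, G) = -3 + G
T((5 - 9) + Z, 14)² = (-3 + 14)² = 11² = 121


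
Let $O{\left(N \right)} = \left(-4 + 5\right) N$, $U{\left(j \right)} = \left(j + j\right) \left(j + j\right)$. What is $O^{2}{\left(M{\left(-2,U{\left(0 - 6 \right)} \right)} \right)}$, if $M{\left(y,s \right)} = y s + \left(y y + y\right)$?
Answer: $81796$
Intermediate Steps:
$U{\left(j \right)} = 4 j^{2}$ ($U{\left(j \right)} = 2 j 2 j = 4 j^{2}$)
$M{\left(y,s \right)} = y + y^{2} + s y$ ($M{\left(y,s \right)} = s y + \left(y^{2} + y\right) = s y + \left(y + y^{2}\right) = y + y^{2} + s y$)
$O{\left(N \right)} = N$ ($O{\left(N \right)} = 1 N = N$)
$O^{2}{\left(M{\left(-2,U{\left(0 - 6 \right)} \right)} \right)} = \left(- 2 \left(1 + 4 \left(0 - 6\right)^{2} - 2\right)\right)^{2} = \left(- 2 \left(1 + 4 \left(-6\right)^{2} - 2\right)\right)^{2} = \left(- 2 \left(1 + 4 \cdot 36 - 2\right)\right)^{2} = \left(- 2 \left(1 + 144 - 2\right)\right)^{2} = \left(\left(-2\right) 143\right)^{2} = \left(-286\right)^{2} = 81796$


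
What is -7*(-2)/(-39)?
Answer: -14/39 ≈ -0.35897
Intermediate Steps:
-7*(-2)/(-39) = 14*(-1/39) = -14/39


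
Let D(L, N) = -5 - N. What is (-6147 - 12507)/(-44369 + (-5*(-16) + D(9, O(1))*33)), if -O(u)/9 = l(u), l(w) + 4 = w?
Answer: 6218/15115 ≈ 0.41138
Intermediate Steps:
l(w) = -4 + w
O(u) = 36 - 9*u (O(u) = -9*(-4 + u) = 36 - 9*u)
(-6147 - 12507)/(-44369 + (-5*(-16) + D(9, O(1))*33)) = (-6147 - 12507)/(-44369 + (-5*(-16) + (-5 - (36 - 9*1))*33)) = -18654/(-44369 + (80 + (-5 - (36 - 9))*33)) = -18654/(-44369 + (80 + (-5 - 1*27)*33)) = -18654/(-44369 + (80 + (-5 - 27)*33)) = -18654/(-44369 + (80 - 32*33)) = -18654/(-44369 + (80 - 1056)) = -18654/(-44369 - 976) = -18654/(-45345) = -18654*(-1/45345) = 6218/15115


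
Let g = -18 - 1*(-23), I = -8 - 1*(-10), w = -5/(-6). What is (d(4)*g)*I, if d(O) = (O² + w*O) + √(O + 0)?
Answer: 640/3 ≈ 213.33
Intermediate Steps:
w = ⅚ (w = -5*(-⅙) = ⅚ ≈ 0.83333)
I = 2 (I = -8 + 10 = 2)
g = 5 (g = -18 + 23 = 5)
d(O) = √O + O² + 5*O/6 (d(O) = (O² + 5*O/6) + √(O + 0) = (O² + 5*O/6) + √O = √O + O² + 5*O/6)
(d(4)*g)*I = ((√4 + 4² + (⅚)*4)*5)*2 = ((2 + 16 + 10/3)*5)*2 = ((64/3)*5)*2 = (320/3)*2 = 640/3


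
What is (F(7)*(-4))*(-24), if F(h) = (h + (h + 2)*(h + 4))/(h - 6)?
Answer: 10176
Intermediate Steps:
F(h) = (h + (2 + h)*(4 + h))/(-6 + h)
(F(7)*(-4))*(-24) = (((8 + 7**2 + 7*7)/(-6 + 7))*(-4))*(-24) = (((8 + 49 + 49)/1)*(-4))*(-24) = ((1*106)*(-4))*(-24) = (106*(-4))*(-24) = -424*(-24) = 10176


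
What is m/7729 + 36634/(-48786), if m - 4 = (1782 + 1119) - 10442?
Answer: -325422134/188533497 ≈ -1.7261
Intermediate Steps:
m = -7537 (m = 4 + ((1782 + 1119) - 10442) = 4 + (2901 - 10442) = 4 - 7541 = -7537)
m/7729 + 36634/(-48786) = -7537/7729 + 36634/(-48786) = -7537*1/7729 + 36634*(-1/48786) = -7537/7729 - 18317/24393 = -325422134/188533497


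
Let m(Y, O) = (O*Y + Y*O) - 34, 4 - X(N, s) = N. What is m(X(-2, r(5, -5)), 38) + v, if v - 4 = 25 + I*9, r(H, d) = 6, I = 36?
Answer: 775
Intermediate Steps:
X(N, s) = 4 - N
m(Y, O) = -34 + 2*O*Y (m(Y, O) = (O*Y + O*Y) - 34 = 2*O*Y - 34 = -34 + 2*O*Y)
v = 353 (v = 4 + (25 + 36*9) = 4 + (25 + 324) = 4 + 349 = 353)
m(X(-2, r(5, -5)), 38) + v = (-34 + 2*38*(4 - 1*(-2))) + 353 = (-34 + 2*38*(4 + 2)) + 353 = (-34 + 2*38*6) + 353 = (-34 + 456) + 353 = 422 + 353 = 775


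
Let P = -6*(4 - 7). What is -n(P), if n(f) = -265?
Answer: 265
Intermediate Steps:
P = 18 (P = -6*(-3) = 18)
-n(P) = -1*(-265) = 265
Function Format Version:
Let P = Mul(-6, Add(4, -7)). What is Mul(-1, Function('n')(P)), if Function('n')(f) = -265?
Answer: 265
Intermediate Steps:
P = 18 (P = Mul(-6, -3) = 18)
Mul(-1, Function('n')(P)) = Mul(-1, -265) = 265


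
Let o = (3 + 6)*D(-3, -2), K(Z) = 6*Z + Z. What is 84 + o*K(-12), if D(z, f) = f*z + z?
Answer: -2184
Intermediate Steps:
D(z, f) = z + f*z
K(Z) = 7*Z
o = 27 (o = (3 + 6)*(-3*(1 - 2)) = 9*(-3*(-1)) = 9*3 = 27)
84 + o*K(-12) = 84 + 27*(7*(-12)) = 84 + 27*(-84) = 84 - 2268 = -2184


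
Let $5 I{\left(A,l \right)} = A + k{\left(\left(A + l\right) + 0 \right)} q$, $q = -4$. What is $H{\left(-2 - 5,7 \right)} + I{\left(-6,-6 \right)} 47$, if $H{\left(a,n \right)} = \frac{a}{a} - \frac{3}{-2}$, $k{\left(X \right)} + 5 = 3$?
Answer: $\frac{213}{10} \approx 21.3$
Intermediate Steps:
$k{\left(X \right)} = -2$ ($k{\left(X \right)} = -5 + 3 = -2$)
$H{\left(a,n \right)} = \frac{5}{2}$ ($H{\left(a,n \right)} = 1 - - \frac{3}{2} = 1 + \frac{3}{2} = \frac{5}{2}$)
$I{\left(A,l \right)} = \frac{8}{5} + \frac{A}{5}$ ($I{\left(A,l \right)} = \frac{A - -8}{5} = \frac{A + 8}{5} = \frac{8 + A}{5} = \frac{8}{5} + \frac{A}{5}$)
$H{\left(-2 - 5,7 \right)} + I{\left(-6,-6 \right)} 47 = \frac{5}{2} + \left(\frac{8}{5} + \frac{1}{5} \left(-6\right)\right) 47 = \frac{5}{2} + \left(\frac{8}{5} - \frac{6}{5}\right) 47 = \frac{5}{2} + \frac{2}{5} \cdot 47 = \frac{5}{2} + \frac{94}{5} = \frac{213}{10}$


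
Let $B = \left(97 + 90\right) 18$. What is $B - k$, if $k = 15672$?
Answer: $-12306$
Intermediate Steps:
$B = 3366$ ($B = 187 \cdot 18 = 3366$)
$B - k = 3366 - 15672 = -12306$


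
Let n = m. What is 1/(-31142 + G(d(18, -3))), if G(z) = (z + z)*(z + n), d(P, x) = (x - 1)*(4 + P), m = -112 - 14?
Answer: 1/6522 ≈ 0.00015333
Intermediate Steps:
m = -126
d(P, x) = (-1 + x)*(4 + P)
n = -126
G(z) = 2*z*(-126 + z) (G(z) = (z + z)*(z - 126) = (2*z)*(-126 + z) = 2*z*(-126 + z))
1/(-31142 + G(d(18, -3))) = 1/(-31142 + 2*(-4 - 1*18 + 4*(-3) + 18*(-3))*(-126 + (-4 - 1*18 + 4*(-3) + 18*(-3)))) = 1/(-31142 + 2*(-4 - 18 - 12 - 54)*(-126 + (-4 - 18 - 12 - 54))) = 1/(-31142 + 2*(-88)*(-126 - 88)) = 1/(-31142 + 2*(-88)*(-214)) = 1/(-31142 + 37664) = 1/6522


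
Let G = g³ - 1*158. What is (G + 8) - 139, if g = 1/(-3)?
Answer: -7804/27 ≈ -289.04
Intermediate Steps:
g = -⅓ ≈ -0.33333
G = -4267/27 (G = (-⅓)³ - 1*158 = -1/27 - 158 = -4267/27 ≈ -158.04)
(G + 8) - 139 = (-4267/27 + 8) - 139 = -4051/27 - 139 = -7804/27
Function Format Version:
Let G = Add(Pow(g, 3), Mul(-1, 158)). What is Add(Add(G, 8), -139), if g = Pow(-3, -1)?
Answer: Rational(-7804, 27) ≈ -289.04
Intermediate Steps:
g = Rational(-1, 3) ≈ -0.33333
G = Rational(-4267, 27) (G = Add(Pow(Rational(-1, 3), 3), Mul(-1, 158)) = Add(Rational(-1, 27), -158) = Rational(-4267, 27) ≈ -158.04)
Add(Add(G, 8), -139) = Add(Add(Rational(-4267, 27), 8), -139) = Add(Rational(-4051, 27), -139) = Rational(-7804, 27)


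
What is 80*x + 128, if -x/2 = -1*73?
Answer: 11808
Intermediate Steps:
x = 146 (x = -(-2)*73 = -2*(-73) = 146)
80*x + 128 = 80*146 + 128 = 11680 + 128 = 11808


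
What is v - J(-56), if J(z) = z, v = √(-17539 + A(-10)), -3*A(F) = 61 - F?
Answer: 56 + 4*I*√9879/3 ≈ 56.0 + 132.52*I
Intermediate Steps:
A(F) = -61/3 + F/3 (A(F) = -(61 - F)/3 = -61/3 + F/3)
v = 4*I*√9879/3 (v = √(-17539 + (-61/3 + (⅓)*(-10))) = √(-17539 + (-61/3 - 10/3)) = √(-17539 - 71/3) = √(-52688/3) = 4*I*√9879/3 ≈ 132.52*I)
v - J(-56) = 4*I*√9879/3 - 1*(-56) = 4*I*√9879/3 + 56 = 56 + 4*I*√9879/3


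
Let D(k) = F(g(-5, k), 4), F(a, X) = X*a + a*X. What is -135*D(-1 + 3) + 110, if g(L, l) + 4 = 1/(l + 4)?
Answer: 4250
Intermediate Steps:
g(L, l) = -4 + 1/(4 + l) (g(L, l) = -4 + 1/(l + 4) = -4 + 1/(4 + l))
F(a, X) = 2*X*a (F(a, X) = X*a + X*a = 2*X*a)
D(k) = 8*(-15 - 4*k)/(4 + k) (D(k) = 2*4*((-15 - 4*k)/(4 + k)) = 8*(-15 - 4*k)/(4 + k))
-135*D(-1 + 3) + 110 = -1080*(-15 - 4*(-1 + 3))/(4 + (-1 + 3)) + 110 = -1080*(-15 - 4*2)/(4 + 2) + 110 = -1080*(-15 - 8)/6 + 110 = -1080*(-23)/6 + 110 = -135*(-92/3) + 110 = 4140 + 110 = 4250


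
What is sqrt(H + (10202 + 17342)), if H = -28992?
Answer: 2*I*sqrt(362) ≈ 38.053*I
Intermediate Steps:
sqrt(H + (10202 + 17342)) = sqrt(-28992 + (10202 + 17342)) = sqrt(-28992 + 27544) = sqrt(-1448) = 2*I*sqrt(362)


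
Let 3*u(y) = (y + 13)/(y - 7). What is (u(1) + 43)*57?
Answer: 7220/3 ≈ 2406.7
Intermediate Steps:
u(y) = (13 + y)/(3*(-7 + y)) (u(y) = ((y + 13)/(y - 7))/3 = ((13 + y)/(-7 + y))/3 = (13 + y)/(3*(-7 + y)))
(u(1) + 43)*57 = ((13 + 1)/(3*(-7 + 1)) + 43)*57 = ((1/3)*14/(-6) + 43)*57 = ((1/3)*(-1/6)*14 + 43)*57 = (-7/9 + 43)*57 = (380/9)*57 = 7220/3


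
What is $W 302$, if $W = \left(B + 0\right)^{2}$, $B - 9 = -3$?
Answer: $10872$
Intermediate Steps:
$B = 6$ ($B = 9 - 3 = 6$)
$W = 36$ ($W = \left(6 + 0\right)^{2} = 6^{2} = 36$)
$W 302 = 36 \cdot 302 = 10872$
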